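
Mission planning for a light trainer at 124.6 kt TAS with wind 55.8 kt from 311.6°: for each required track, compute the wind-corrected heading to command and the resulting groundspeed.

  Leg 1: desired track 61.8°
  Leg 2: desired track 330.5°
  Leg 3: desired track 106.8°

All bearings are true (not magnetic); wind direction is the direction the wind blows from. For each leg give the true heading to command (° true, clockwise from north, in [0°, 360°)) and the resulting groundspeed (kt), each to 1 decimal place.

Leg 1: desired track 61.8°; wind correction -24.9° → command heading 36.9°, groundspeed 132.3 kt
Leg 2: desired track 330.5°; wind correction -8.3° → command heading 322.2°, groundspeed 70.5 kt
Leg 3: desired track 106.8°; wind correction -10.8° → command heading 96.0°, groundspeed 173.0 kt

Leg 1: heading=36.9°, groundspeed=132.3 kt
Leg 2: heading=322.2°, groundspeed=70.5 kt
Leg 3: heading=96.0°, groundspeed=173.0 kt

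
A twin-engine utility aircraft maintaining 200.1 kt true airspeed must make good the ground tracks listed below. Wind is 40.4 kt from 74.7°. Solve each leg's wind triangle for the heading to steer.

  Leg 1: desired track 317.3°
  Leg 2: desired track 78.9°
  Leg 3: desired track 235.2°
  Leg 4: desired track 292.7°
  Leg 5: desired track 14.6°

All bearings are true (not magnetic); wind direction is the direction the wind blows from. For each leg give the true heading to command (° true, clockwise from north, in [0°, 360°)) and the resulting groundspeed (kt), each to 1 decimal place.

Leg 1: heading=327.6°, groundspeed=215.5 kt
Leg 2: heading=78.1°, groundspeed=159.8 kt
Leg 3: heading=231.3°, groundspeed=237.7 kt
Leg 4: heading=299.8°, groundspeed=230.4 kt
Leg 5: heading=24.7°, groundspeed=176.9 kt

Leg 1: desired track 317.3°; wind correction +10.3° → command heading 327.6°, groundspeed 215.5 kt
Leg 2: desired track 78.9°; wind correction -0.8° → command heading 78.1°, groundspeed 159.8 kt
Leg 3: desired track 235.2°; wind correction -3.9° → command heading 231.3°, groundspeed 237.7 kt
Leg 4: desired track 292.7°; wind correction +7.1° → command heading 299.8°, groundspeed 230.4 kt
Leg 5: desired track 14.6°; wind correction +10.1° → command heading 24.7°, groundspeed 176.9 kt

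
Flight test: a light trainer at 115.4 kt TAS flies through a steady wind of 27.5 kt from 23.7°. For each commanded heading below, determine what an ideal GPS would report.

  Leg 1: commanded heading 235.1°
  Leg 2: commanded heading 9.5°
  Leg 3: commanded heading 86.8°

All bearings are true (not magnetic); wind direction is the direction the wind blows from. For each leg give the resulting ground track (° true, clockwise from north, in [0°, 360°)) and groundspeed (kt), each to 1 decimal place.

Leg 1: heading 235.1°; drift -5.9° → track 229.2°, groundspeed 139.6 kt
Leg 2: heading 9.5°; drift -4.3° → track 5.2°, groundspeed 89.0 kt
Leg 3: heading 86.8°; drift +13.4° → track 100.2°, groundspeed 105.8 kt

Leg 1: track=229.2°, groundspeed=139.6 kt
Leg 2: track=5.2°, groundspeed=89.0 kt
Leg 3: track=100.2°, groundspeed=105.8 kt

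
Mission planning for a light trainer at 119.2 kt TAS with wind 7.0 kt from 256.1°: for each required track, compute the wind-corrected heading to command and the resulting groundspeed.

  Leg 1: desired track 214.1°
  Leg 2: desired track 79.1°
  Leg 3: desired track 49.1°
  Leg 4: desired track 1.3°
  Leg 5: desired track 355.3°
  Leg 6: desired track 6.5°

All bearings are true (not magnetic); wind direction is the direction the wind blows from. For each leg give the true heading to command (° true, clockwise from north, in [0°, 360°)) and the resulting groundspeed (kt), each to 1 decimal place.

Leg 1: desired track 214.1°; wind correction +2.3° → command heading 216.4°, groundspeed 113.9 kt
Leg 2: desired track 79.1°; wind correction +0.2° → command heading 79.3°, groundspeed 126.2 kt
Leg 3: desired track 49.1°; wind correction -1.5° → command heading 47.6°, groundspeed 125.4 kt
Leg 4: desired track 1.3°; wind correction -3.2° → command heading 358.1°, groundspeed 120.8 kt
Leg 5: desired track 355.3°; wind correction -3.3° → command heading 352.0°, groundspeed 120.1 kt
Leg 6: desired track 6.5°; wind correction -3.2° → command heading 3.3°, groundspeed 121.5 kt

Leg 1: heading=216.4°, groundspeed=113.9 kt
Leg 2: heading=79.3°, groundspeed=126.2 kt
Leg 3: heading=47.6°, groundspeed=125.4 kt
Leg 4: heading=358.1°, groundspeed=120.8 kt
Leg 5: heading=352.0°, groundspeed=120.1 kt
Leg 6: heading=3.3°, groundspeed=121.5 kt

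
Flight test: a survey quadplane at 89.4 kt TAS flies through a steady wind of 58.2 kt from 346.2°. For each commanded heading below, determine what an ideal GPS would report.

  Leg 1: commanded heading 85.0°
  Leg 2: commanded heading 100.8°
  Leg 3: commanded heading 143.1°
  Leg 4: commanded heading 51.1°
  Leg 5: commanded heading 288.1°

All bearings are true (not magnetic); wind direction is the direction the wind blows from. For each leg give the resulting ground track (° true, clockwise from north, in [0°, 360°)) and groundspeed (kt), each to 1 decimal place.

Leg 1: track=115.3°, groundspeed=113.9 kt
Leg 2: track=125.8°, groundspeed=125.3 kt
Leg 3: track=152.2°, groundspeed=144.7 kt
Leg 4: track=90.3°, groundspeed=83.5 kt
Leg 5: track=248.0°, groundspeed=76.7 kt

Leg 1: heading 85.0°; drift +30.3° → track 115.3°, groundspeed 113.9 kt
Leg 2: heading 100.8°; drift +25.0° → track 125.8°, groundspeed 125.3 kt
Leg 3: heading 143.1°; drift +9.1° → track 152.2°, groundspeed 144.7 kt
Leg 4: heading 51.1°; drift +39.2° → track 90.3°, groundspeed 83.5 kt
Leg 5: heading 288.1°; drift -40.1° → track 248.0°, groundspeed 76.7 kt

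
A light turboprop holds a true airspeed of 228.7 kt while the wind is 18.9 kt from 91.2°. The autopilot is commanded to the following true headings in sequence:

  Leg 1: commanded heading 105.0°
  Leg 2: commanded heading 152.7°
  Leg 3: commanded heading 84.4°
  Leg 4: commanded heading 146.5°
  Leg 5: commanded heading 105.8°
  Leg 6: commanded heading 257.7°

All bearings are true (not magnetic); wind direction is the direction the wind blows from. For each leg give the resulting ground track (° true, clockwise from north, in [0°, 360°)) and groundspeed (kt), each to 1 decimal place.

Leg 1: heading 105.0°; drift +1.2° → track 106.2°, groundspeed 210.4 kt
Leg 2: heading 152.7°; drift +4.3° → track 157.0°, groundspeed 220.3 kt
Leg 3: heading 84.4°; drift -0.6° → track 83.8°, groundspeed 209.9 kt
Leg 4: heading 146.5°; drift +4.1° → track 150.6°, groundspeed 218.5 kt
Leg 5: heading 105.8°; drift +1.3° → track 107.1°, groundspeed 210.5 kt
Leg 6: heading 257.7°; drift +1.0° → track 258.7°, groundspeed 247.1 kt

Leg 1: track=106.2°, groundspeed=210.4 kt
Leg 2: track=157.0°, groundspeed=220.3 kt
Leg 3: track=83.8°, groundspeed=209.9 kt
Leg 4: track=150.6°, groundspeed=218.5 kt
Leg 5: track=107.1°, groundspeed=210.5 kt
Leg 6: track=258.7°, groundspeed=247.1 kt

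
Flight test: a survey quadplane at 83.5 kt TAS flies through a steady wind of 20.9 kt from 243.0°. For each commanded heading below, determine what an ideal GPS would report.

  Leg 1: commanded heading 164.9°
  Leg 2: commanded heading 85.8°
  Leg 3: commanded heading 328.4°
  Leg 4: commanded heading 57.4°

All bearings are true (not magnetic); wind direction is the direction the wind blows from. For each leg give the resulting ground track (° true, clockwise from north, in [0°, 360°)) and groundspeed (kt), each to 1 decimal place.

Leg 1: track=150.4°, groundspeed=81.8 kt
Leg 2: track=81.3°, groundspeed=103.1 kt
Leg 3: track=342.7°, groundspeed=84.4 kt
Leg 4: track=58.5°, groundspeed=104.3 kt

Leg 1: heading 164.9°; drift -14.5° → track 150.4°, groundspeed 81.8 kt
Leg 2: heading 85.8°; drift -4.5° → track 81.3°, groundspeed 103.1 kt
Leg 3: heading 328.4°; drift +14.3° → track 342.7°, groundspeed 84.4 kt
Leg 4: heading 57.4°; drift +1.1° → track 58.5°, groundspeed 104.3 kt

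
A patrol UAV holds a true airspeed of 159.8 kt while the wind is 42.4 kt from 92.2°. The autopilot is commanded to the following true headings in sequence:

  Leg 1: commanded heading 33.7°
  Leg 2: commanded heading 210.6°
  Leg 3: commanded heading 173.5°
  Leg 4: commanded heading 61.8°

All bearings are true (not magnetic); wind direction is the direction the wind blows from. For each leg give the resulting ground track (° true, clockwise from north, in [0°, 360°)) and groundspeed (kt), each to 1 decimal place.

Leg 1: track=19.0°, groundspeed=142.3 kt
Leg 2: track=222.3°, groundspeed=183.8 kt
Leg 3: track=188.8°, groundspeed=159.0 kt
Leg 4: track=51.9°, groundspeed=125.1 kt

Leg 1: heading 33.7°; drift -14.7° → track 19.0°, groundspeed 142.3 kt
Leg 2: heading 210.6°; drift +11.7° → track 222.3°, groundspeed 183.8 kt
Leg 3: heading 173.5°; drift +15.3° → track 188.8°, groundspeed 159.0 kt
Leg 4: heading 61.8°; drift -9.9° → track 51.9°, groundspeed 125.1 kt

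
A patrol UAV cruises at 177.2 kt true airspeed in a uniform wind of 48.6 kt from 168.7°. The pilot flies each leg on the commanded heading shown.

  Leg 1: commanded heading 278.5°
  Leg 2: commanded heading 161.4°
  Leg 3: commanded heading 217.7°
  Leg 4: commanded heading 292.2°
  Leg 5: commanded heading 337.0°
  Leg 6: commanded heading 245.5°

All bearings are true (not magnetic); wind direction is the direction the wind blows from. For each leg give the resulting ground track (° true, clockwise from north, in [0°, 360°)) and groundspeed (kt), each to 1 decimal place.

Leg 1: track=291.8°, groundspeed=199.0 kt
Leg 2: track=158.7°, groundspeed=129.1 kt
Leg 3: track=231.9°, groundspeed=149.9 kt
Leg 4: track=303.4°, groundspeed=208.0 kt
Leg 5: track=339.5°, groundspeed=225.0 kt
Leg 6: track=261.4°, groundspeed=172.7 kt

Leg 1: heading 278.5°; drift +13.3° → track 291.8°, groundspeed 199.0 kt
Leg 2: heading 161.4°; drift -2.7° → track 158.7°, groundspeed 129.1 kt
Leg 3: heading 217.7°; drift +14.2° → track 231.9°, groundspeed 149.9 kt
Leg 4: heading 292.2°; drift +11.2° → track 303.4°, groundspeed 208.0 kt
Leg 5: heading 337.0°; drift +2.5° → track 339.5°, groundspeed 225.0 kt
Leg 6: heading 245.5°; drift +15.9° → track 261.4°, groundspeed 172.7 kt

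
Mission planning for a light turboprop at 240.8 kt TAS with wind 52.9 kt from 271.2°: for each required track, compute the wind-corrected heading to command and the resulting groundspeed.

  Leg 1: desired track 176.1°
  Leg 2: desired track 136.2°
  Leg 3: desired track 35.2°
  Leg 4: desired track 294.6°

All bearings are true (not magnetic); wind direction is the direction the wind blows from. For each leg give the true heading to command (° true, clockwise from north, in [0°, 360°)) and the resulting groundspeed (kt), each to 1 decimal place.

Leg 1: heading=188.7°, groundspeed=239.7 kt
Leg 2: heading=145.1°, groundspeed=275.3 kt
Leg 3: heading=24.7°, groundspeed=266.4 kt
Leg 4: heading=289.6°, groundspeed=191.3 kt

Leg 1: desired track 176.1°; wind correction +12.6° → command heading 188.7°, groundspeed 239.7 kt
Leg 2: desired track 136.2°; wind correction +8.9° → command heading 145.1°, groundspeed 275.3 kt
Leg 3: desired track 35.2°; wind correction -10.5° → command heading 24.7°, groundspeed 266.4 kt
Leg 4: desired track 294.6°; wind correction -5.0° → command heading 289.6°, groundspeed 191.3 kt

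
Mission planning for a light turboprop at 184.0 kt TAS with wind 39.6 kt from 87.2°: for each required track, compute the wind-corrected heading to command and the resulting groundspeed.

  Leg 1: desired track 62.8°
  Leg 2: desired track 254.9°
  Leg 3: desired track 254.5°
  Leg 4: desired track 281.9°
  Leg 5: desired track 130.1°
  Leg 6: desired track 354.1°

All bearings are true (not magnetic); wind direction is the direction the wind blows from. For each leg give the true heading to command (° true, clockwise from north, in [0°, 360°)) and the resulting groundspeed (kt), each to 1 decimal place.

Leg 1: desired track 62.8°; wind correction +5.1° → command heading 67.9°, groundspeed 147.2 kt
Leg 2: desired track 254.9°; wind correction -2.6° → command heading 252.3°, groundspeed 222.5 kt
Leg 3: desired track 254.5°; wind correction -2.7° → command heading 251.8°, groundspeed 222.4 kt
Leg 4: desired track 281.9°; wind correction +3.1° → command heading 285.0°, groundspeed 222.0 kt
Leg 5: desired track 130.1°; wind correction -8.4° → command heading 121.7°, groundspeed 153.0 kt
Leg 6: desired track 354.1°; wind correction +12.4° → command heading 6.5°, groundspeed 181.8 kt

Leg 1: heading=67.9°, groundspeed=147.2 kt
Leg 2: heading=252.3°, groundspeed=222.5 kt
Leg 3: heading=251.8°, groundspeed=222.4 kt
Leg 4: heading=285.0°, groundspeed=222.0 kt
Leg 5: heading=121.7°, groundspeed=153.0 kt
Leg 6: heading=6.5°, groundspeed=181.8 kt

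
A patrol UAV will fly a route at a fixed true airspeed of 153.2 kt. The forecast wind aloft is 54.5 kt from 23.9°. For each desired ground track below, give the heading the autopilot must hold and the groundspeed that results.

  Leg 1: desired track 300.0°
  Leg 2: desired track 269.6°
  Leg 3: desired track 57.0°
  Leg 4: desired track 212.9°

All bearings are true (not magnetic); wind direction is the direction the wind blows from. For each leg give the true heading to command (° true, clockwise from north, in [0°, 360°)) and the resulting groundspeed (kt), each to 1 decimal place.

Leg 1: heading=320.7°, groundspeed=137.5 kt
Leg 2: heading=288.5°, groundspeed=167.4 kt
Leg 3: heading=45.8°, groundspeed=104.6 kt
Leg 4: heading=216.1°, groundspeed=206.8 kt

Leg 1: desired track 300.0°; wind correction +20.7° → command heading 320.7°, groundspeed 137.5 kt
Leg 2: desired track 269.6°; wind correction +18.9° → command heading 288.5°, groundspeed 167.4 kt
Leg 3: desired track 57.0°; wind correction -11.2° → command heading 45.8°, groundspeed 104.6 kt
Leg 4: desired track 212.9°; wind correction +3.2° → command heading 216.1°, groundspeed 206.8 kt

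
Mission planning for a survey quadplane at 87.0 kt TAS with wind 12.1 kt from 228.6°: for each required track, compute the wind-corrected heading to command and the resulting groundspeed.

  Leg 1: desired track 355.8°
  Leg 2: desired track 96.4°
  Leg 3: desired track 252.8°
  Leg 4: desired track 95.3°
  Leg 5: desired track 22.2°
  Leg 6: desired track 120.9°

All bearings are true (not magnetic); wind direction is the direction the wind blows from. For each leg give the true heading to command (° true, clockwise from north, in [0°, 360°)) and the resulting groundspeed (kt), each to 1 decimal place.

Leg 1: desired track 355.8°; wind correction -6.4° → command heading 349.4°, groundspeed 93.8 kt
Leg 2: desired track 96.4°; wind correction +5.9° → command heading 102.3°, groundspeed 94.7 kt
Leg 3: desired track 252.8°; wind correction -3.3° → command heading 249.5°, groundspeed 75.8 kt
Leg 4: desired track 95.3°; wind correction +5.8° → command heading 101.1°, groundspeed 94.9 kt
Leg 5: desired track 22.2°; wind correction -3.5° → command heading 18.7°, groundspeed 97.7 kt
Leg 6: desired track 120.9°; wind correction +7.6° → command heading 128.5°, groundspeed 89.9 kt

Leg 1: heading=349.4°, groundspeed=93.8 kt
Leg 2: heading=102.3°, groundspeed=94.7 kt
Leg 3: heading=249.5°, groundspeed=75.8 kt
Leg 4: heading=101.1°, groundspeed=94.9 kt
Leg 5: heading=18.7°, groundspeed=97.7 kt
Leg 6: heading=128.5°, groundspeed=89.9 kt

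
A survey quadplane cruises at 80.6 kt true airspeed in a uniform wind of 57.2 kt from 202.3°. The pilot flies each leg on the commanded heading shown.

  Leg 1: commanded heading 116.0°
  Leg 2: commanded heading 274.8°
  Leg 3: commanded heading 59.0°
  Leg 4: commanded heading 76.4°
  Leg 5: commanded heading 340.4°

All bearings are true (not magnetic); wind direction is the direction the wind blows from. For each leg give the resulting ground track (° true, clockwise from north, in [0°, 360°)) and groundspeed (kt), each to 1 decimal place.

Leg 1: track=79.4°, groundspeed=95.8 kt
Leg 2: track=315.5°, groundspeed=83.6 kt
Leg 3: track=43.9°, groundspeed=131.0 kt
Leg 4: track=54.3°, groundspeed=123.2 kt
Leg 5: track=357.6°, groundspeed=129.0 kt

Leg 1: heading 116.0°; drift -36.6° → track 79.4°, groundspeed 95.8 kt
Leg 2: heading 274.8°; drift +40.7° → track 315.5°, groundspeed 83.6 kt
Leg 3: heading 59.0°; drift -15.1° → track 43.9°, groundspeed 131.0 kt
Leg 4: heading 76.4°; drift -22.1° → track 54.3°, groundspeed 123.2 kt
Leg 5: heading 340.4°; drift +17.2° → track 357.6°, groundspeed 129.0 kt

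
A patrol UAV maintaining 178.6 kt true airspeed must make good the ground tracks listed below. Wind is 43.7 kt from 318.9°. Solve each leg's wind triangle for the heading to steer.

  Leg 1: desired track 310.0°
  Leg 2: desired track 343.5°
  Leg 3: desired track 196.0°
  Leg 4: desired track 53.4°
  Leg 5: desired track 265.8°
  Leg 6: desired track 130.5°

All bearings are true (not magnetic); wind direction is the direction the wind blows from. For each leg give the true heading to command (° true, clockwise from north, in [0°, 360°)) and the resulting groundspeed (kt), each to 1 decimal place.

Leg 1: heading=312.2°, groundspeed=135.3 kt
Leg 2: heading=337.7°, groundspeed=137.9 kt
Leg 3: heading=207.9°, groundspeed=198.5 kt
Leg 4: heading=39.3°, groundspeed=176.6 kt
Leg 5: heading=277.1°, groundspeed=148.9 kt
Leg 6: heading=128.5°, groundspeed=221.7 kt

Leg 1: desired track 310.0°; wind correction +2.2° → command heading 312.2°, groundspeed 135.3 kt
Leg 2: desired track 343.5°; wind correction -5.8° → command heading 337.7°, groundspeed 137.9 kt
Leg 3: desired track 196.0°; wind correction +11.9° → command heading 207.9°, groundspeed 198.5 kt
Leg 4: desired track 53.4°; wind correction -14.1° → command heading 39.3°, groundspeed 176.6 kt
Leg 5: desired track 265.8°; wind correction +11.3° → command heading 277.1°, groundspeed 148.9 kt
Leg 6: desired track 130.5°; wind correction -2.0° → command heading 128.5°, groundspeed 221.7 kt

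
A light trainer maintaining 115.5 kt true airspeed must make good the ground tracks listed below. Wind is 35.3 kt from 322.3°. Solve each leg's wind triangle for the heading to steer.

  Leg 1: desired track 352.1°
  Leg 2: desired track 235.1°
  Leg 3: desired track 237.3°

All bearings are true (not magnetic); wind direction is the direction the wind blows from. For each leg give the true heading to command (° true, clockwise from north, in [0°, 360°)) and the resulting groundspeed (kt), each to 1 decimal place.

Leg 1: desired track 352.1°; wind correction -8.7° → command heading 343.4°, groundspeed 83.5 kt
Leg 2: desired track 235.1°; wind correction +17.8° → command heading 252.9°, groundspeed 108.3 kt
Leg 3: desired track 237.3°; wind correction +17.7° → command heading 255.0°, groundspeed 106.9 kt

Leg 1: heading=343.4°, groundspeed=83.5 kt
Leg 2: heading=252.9°, groundspeed=108.3 kt
Leg 3: heading=255.0°, groundspeed=106.9 kt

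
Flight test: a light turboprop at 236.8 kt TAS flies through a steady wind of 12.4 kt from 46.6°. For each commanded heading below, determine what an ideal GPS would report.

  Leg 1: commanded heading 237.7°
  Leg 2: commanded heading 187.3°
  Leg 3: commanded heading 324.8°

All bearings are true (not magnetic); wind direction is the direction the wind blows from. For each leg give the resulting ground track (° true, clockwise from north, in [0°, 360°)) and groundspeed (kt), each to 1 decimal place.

Leg 1: heading 237.7°; drift -0.5° → track 237.2°, groundspeed 249.0 kt
Leg 2: heading 187.3°; drift +1.8° → track 189.1°, groundspeed 246.5 kt
Leg 3: heading 324.8°; drift -3.0° → track 321.8°, groundspeed 235.4 kt

Leg 1: track=237.2°, groundspeed=249.0 kt
Leg 2: track=189.1°, groundspeed=246.5 kt
Leg 3: track=321.8°, groundspeed=235.4 kt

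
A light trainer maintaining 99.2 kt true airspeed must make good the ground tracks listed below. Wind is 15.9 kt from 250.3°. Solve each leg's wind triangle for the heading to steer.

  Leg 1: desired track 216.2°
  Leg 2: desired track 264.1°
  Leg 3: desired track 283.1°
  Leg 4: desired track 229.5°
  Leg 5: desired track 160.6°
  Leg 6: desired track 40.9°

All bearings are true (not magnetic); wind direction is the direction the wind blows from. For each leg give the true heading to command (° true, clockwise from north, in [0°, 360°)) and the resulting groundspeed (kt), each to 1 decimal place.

Leg 1: desired track 216.2°; wind correction +5.2° → command heading 221.4°, groundspeed 85.6 kt
Leg 2: desired track 264.1°; wind correction -2.2° → command heading 261.9°, groundspeed 83.7 kt
Leg 3: desired track 283.1°; wind correction -5.0° → command heading 278.1°, groundspeed 85.5 kt
Leg 4: desired track 229.5°; wind correction +3.3° → command heading 232.8°, groundspeed 84.2 kt
Leg 5: desired track 160.6°; wind correction +9.2° → command heading 169.8°, groundspeed 97.8 kt
Leg 6: desired track 40.9°; wind correction -4.5° → command heading 36.4°, groundspeed 112.7 kt

Leg 1: heading=221.4°, groundspeed=85.6 kt
Leg 2: heading=261.9°, groundspeed=83.7 kt
Leg 3: heading=278.1°, groundspeed=85.5 kt
Leg 4: heading=232.8°, groundspeed=84.2 kt
Leg 5: heading=169.8°, groundspeed=97.8 kt
Leg 6: heading=36.4°, groundspeed=112.7 kt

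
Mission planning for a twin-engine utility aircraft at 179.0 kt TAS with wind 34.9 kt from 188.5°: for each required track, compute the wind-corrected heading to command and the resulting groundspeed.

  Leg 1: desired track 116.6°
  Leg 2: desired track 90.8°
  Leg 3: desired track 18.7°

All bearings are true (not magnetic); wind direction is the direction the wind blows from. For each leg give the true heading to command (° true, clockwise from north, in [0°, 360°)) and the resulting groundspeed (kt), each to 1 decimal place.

Leg 1: heading=127.3°, groundspeed=165.1 kt
Leg 2: heading=101.9°, groundspeed=180.3 kt
Leg 3: heading=20.7°, groundspeed=213.2 kt

Leg 1: desired track 116.6°; wind correction +10.7° → command heading 127.3°, groundspeed 165.1 kt
Leg 2: desired track 90.8°; wind correction +11.1° → command heading 101.9°, groundspeed 180.3 kt
Leg 3: desired track 18.7°; wind correction +2.0° → command heading 20.7°, groundspeed 213.2 kt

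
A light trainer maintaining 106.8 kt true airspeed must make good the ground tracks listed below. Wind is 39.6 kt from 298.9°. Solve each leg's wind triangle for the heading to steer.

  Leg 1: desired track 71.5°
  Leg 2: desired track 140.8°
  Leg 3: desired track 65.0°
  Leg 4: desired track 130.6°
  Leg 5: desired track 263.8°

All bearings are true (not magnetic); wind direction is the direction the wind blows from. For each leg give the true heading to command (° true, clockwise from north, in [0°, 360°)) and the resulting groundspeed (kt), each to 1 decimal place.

Leg 1: heading=55.7°, groundspeed=129.5 kt
Leg 2: heading=148.7°, groundspeed=142.5 kt
Leg 3: heading=47.6°, groundspeed=125.2 kt
Leg 4: heading=134.9°, groundspeed=145.3 kt
Leg 5: heading=276.1°, groundspeed=71.9 kt

Leg 1: desired track 71.5°; wind correction -15.8° → command heading 55.7°, groundspeed 129.5 kt
Leg 2: desired track 140.8°; wind correction +7.9° → command heading 148.7°, groundspeed 142.5 kt
Leg 3: desired track 65.0°; wind correction -17.4° → command heading 47.6°, groundspeed 125.2 kt
Leg 4: desired track 130.6°; wind correction +4.3° → command heading 134.9°, groundspeed 145.3 kt
Leg 5: desired track 263.8°; wind correction +12.3° → command heading 276.1°, groundspeed 71.9 kt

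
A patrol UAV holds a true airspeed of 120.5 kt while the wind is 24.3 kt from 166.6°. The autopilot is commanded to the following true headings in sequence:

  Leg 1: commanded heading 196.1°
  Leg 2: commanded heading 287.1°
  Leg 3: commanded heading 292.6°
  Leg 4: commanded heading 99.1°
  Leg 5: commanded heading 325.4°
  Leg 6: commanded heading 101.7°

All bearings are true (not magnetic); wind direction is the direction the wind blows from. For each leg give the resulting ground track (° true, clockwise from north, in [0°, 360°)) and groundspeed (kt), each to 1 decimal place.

Leg 1: track=203.0°, groundspeed=100.1 kt
Leg 2: track=296.1°, groundspeed=134.5 kt
Leg 3: track=300.9°, groundspeed=136.2 kt
Leg 4: track=87.7°, groundspeed=113.4 kt
Leg 5: track=328.9°, groundspeed=143.4 kt
Leg 6: track=90.4°, groundspeed=112.4 kt

Leg 1: heading 196.1°; drift +6.9° → track 203.0°, groundspeed 100.1 kt
Leg 2: heading 287.1°; drift +9.0° → track 296.1°, groundspeed 134.5 kt
Leg 3: heading 292.6°; drift +8.3° → track 300.9°, groundspeed 136.2 kt
Leg 4: heading 99.1°; drift -11.4° → track 87.7°, groundspeed 113.4 kt
Leg 5: heading 325.4°; drift +3.5° → track 328.9°, groundspeed 143.4 kt
Leg 6: heading 101.7°; drift -11.3° → track 90.4°, groundspeed 112.4 kt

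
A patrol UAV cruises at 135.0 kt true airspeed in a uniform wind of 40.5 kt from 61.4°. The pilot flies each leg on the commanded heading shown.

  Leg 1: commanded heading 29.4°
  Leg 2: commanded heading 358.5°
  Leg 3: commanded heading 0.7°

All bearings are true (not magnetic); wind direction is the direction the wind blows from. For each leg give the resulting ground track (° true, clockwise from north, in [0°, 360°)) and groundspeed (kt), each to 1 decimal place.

Leg 1: heading 29.4°; drift -12.0° → track 17.4°, groundspeed 102.9 kt
Leg 2: heading 358.5°; drift -17.2° → track 341.3°, groundspeed 122.0 kt
Leg 3: heading 0.7°; drift -17.0° → track 343.7°, groundspeed 120.5 kt

Leg 1: track=17.4°, groundspeed=102.9 kt
Leg 2: track=341.3°, groundspeed=122.0 kt
Leg 3: track=343.7°, groundspeed=120.5 kt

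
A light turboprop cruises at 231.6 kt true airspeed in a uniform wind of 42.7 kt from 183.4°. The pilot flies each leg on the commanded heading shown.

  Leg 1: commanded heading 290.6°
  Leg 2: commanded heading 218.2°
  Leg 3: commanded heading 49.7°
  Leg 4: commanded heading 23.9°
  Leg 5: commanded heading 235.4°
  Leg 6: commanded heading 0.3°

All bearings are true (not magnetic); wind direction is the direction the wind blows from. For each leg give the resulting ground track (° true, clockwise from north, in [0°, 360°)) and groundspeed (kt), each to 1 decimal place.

Leg 1: track=300.1°, groundspeed=247.6 kt
Leg 2: track=225.3°, groundspeed=198.0 kt
Leg 3: track=43.0°, groundspeed=262.9 kt
Leg 4: track=20.7°, groundspeed=272.0 kt
Leg 5: track=244.7°, groundspeed=208.1 kt
Leg 6: track=0.8°, groundspeed=274.2 kt

Leg 1: heading 290.6°; drift +9.5° → track 300.1°, groundspeed 247.6 kt
Leg 2: heading 218.2°; drift +7.1° → track 225.3°, groundspeed 198.0 kt
Leg 3: heading 49.7°; drift -6.7° → track 43.0°, groundspeed 262.9 kt
Leg 4: heading 23.9°; drift -3.2° → track 20.7°, groundspeed 272.0 kt
Leg 5: heading 235.4°; drift +9.3° → track 244.7°, groundspeed 208.1 kt
Leg 6: heading 0.3°; drift +0.5° → track 0.8°, groundspeed 274.2 kt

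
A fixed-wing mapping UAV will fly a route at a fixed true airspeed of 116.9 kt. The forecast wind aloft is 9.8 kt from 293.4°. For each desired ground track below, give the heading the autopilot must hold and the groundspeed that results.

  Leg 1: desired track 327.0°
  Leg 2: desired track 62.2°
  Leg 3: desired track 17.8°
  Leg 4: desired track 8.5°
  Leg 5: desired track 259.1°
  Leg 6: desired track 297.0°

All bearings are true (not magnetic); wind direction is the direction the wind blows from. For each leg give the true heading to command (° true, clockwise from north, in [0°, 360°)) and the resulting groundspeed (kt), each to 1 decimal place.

Leg 1: heading=324.3°, groundspeed=108.6 kt
Leg 2: heading=58.5°, groundspeed=122.8 kt
Leg 3: heading=13.0°, groundspeed=115.5 kt
Leg 4: heading=3.9°, groundspeed=114.0 kt
Leg 5: heading=261.8°, groundspeed=108.7 kt
Leg 6: heading=296.7°, groundspeed=107.1 kt

Leg 1: desired track 327.0°; wind correction -2.7° → command heading 324.3°, groundspeed 108.6 kt
Leg 2: desired track 62.2°; wind correction -3.7° → command heading 58.5°, groundspeed 122.8 kt
Leg 3: desired track 17.8°; wind correction -4.8° → command heading 13.0°, groundspeed 115.5 kt
Leg 4: desired track 8.5°; wind correction -4.6° → command heading 3.9°, groundspeed 114.0 kt
Leg 5: desired track 259.1°; wind correction +2.7° → command heading 261.8°, groundspeed 108.7 kt
Leg 6: desired track 297.0°; wind correction -0.3° → command heading 296.7°, groundspeed 107.1 kt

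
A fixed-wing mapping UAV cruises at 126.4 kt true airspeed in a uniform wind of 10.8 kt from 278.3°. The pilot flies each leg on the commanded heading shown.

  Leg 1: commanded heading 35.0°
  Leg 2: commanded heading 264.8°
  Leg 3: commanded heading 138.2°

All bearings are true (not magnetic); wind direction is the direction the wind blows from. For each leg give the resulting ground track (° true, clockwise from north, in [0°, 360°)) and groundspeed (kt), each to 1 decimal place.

Leg 1: track=39.2°, groundspeed=131.6 kt
Leg 2: track=263.6°, groundspeed=115.9 kt
Leg 3: track=135.3°, groundspeed=134.9 kt

Leg 1: heading 35.0°; drift +4.2° → track 39.2°, groundspeed 131.6 kt
Leg 2: heading 264.8°; drift -1.2° → track 263.6°, groundspeed 115.9 kt
Leg 3: heading 138.2°; drift -2.9° → track 135.3°, groundspeed 134.9 kt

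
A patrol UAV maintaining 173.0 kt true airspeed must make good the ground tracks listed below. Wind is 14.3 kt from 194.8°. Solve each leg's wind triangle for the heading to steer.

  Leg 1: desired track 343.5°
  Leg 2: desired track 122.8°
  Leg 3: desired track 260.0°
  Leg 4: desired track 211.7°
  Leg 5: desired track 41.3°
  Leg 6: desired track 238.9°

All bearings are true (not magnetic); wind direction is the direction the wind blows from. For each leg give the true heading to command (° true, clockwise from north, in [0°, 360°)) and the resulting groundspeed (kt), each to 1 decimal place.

Leg 1: heading=341.0°, groundspeed=185.1 kt
Leg 2: heading=127.3°, groundspeed=168.0 kt
Leg 3: heading=255.7°, groundspeed=166.5 kt
Leg 4: heading=210.3°, groundspeed=159.3 kt
Leg 5: heading=43.4°, groundspeed=185.7 kt
Leg 6: heading=235.6°, groundspeed=162.4 kt

Leg 1: desired track 343.5°; wind correction -2.5° → command heading 341.0°, groundspeed 185.1 kt
Leg 2: desired track 122.8°; wind correction +4.5° → command heading 127.3°, groundspeed 168.0 kt
Leg 3: desired track 260.0°; wind correction -4.3° → command heading 255.7°, groundspeed 166.5 kt
Leg 4: desired track 211.7°; wind correction -1.4° → command heading 210.3°, groundspeed 159.3 kt
Leg 5: desired track 41.3°; wind correction +2.1° → command heading 43.4°, groundspeed 185.7 kt
Leg 6: desired track 238.9°; wind correction -3.3° → command heading 235.6°, groundspeed 162.4 kt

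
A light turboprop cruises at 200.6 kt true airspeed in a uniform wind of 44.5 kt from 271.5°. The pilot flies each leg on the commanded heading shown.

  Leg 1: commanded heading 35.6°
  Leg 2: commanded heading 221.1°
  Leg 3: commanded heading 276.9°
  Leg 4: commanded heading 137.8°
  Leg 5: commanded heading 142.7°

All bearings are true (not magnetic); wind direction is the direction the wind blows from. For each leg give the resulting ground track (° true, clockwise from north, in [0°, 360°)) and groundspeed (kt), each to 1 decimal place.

Leg 1: heading 35.6°; drift +9.3° → track 44.9°, groundspeed 228.5 kt
Leg 2: heading 221.1°; drift -11.3° → track 209.8°, groundspeed 175.6 kt
Leg 3: heading 276.9°; drift +1.5° → track 278.4°, groundspeed 156.4 kt
Leg 4: heading 137.8°; drift -7.9° → track 129.9°, groundspeed 233.6 kt
Leg 5: heading 142.7°; drift -8.6° → track 134.1°, groundspeed 231.1 kt

Leg 1: track=44.9°, groundspeed=228.5 kt
Leg 2: track=209.8°, groundspeed=175.6 kt
Leg 3: track=278.4°, groundspeed=156.4 kt
Leg 4: track=129.9°, groundspeed=233.6 kt
Leg 5: track=134.1°, groundspeed=231.1 kt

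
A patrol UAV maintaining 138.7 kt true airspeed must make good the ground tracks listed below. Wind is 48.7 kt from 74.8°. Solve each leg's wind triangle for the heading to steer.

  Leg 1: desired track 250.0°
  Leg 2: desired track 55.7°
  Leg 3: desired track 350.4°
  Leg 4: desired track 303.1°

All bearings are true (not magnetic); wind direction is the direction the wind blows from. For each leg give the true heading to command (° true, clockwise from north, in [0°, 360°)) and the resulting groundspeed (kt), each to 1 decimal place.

Leg 1: desired track 250.0°; wind correction -1.7° → command heading 248.3°, groundspeed 187.2 kt
Leg 2: desired track 55.7°; wind correction +6.6° → command heading 62.3°, groundspeed 91.8 kt
Leg 3: desired track 350.4°; wind correction +20.5° → command heading 10.9°, groundspeed 125.2 kt
Leg 4: desired track 303.1°; wind correction +15.2° → command heading 318.3°, groundspeed 166.2 kt

Leg 1: heading=248.3°, groundspeed=187.2 kt
Leg 2: heading=62.3°, groundspeed=91.8 kt
Leg 3: heading=10.9°, groundspeed=125.2 kt
Leg 4: heading=318.3°, groundspeed=166.2 kt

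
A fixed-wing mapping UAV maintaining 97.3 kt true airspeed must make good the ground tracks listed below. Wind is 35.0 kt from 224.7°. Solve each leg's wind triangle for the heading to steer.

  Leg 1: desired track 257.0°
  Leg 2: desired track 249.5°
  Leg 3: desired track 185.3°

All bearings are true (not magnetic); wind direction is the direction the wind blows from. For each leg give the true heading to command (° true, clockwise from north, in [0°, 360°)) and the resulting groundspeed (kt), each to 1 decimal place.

Leg 1: desired track 257.0°; wind correction -11.1° → command heading 245.9°, groundspeed 65.9 kt
Leg 2: desired track 249.5°; wind correction -8.7° → command heading 240.8°, groundspeed 64.4 kt
Leg 3: desired track 185.3°; wind correction +13.2° → command heading 198.5°, groundspeed 67.7 kt

Leg 1: heading=245.9°, groundspeed=65.9 kt
Leg 2: heading=240.8°, groundspeed=64.4 kt
Leg 3: heading=198.5°, groundspeed=67.7 kt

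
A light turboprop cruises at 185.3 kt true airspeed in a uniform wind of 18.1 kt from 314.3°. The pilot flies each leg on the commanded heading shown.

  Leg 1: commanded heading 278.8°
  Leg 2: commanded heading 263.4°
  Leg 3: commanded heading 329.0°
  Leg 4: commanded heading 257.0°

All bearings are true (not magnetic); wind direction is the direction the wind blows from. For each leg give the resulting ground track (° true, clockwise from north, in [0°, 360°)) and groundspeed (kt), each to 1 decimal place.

Leg 1: heading 278.8°; drift -3.5° → track 275.3°, groundspeed 170.9 kt
Leg 2: heading 263.4°; drift -4.6° → track 258.8°, groundspeed 174.5 kt
Leg 3: heading 329.0°; drift +1.6° → track 330.6°, groundspeed 167.9 kt
Leg 4: heading 257.0°; drift -5.0° → track 252.0°, groundspeed 176.2 kt

Leg 1: track=275.3°, groundspeed=170.9 kt
Leg 2: track=258.8°, groundspeed=174.5 kt
Leg 3: track=330.6°, groundspeed=167.9 kt
Leg 4: track=252.0°, groundspeed=176.2 kt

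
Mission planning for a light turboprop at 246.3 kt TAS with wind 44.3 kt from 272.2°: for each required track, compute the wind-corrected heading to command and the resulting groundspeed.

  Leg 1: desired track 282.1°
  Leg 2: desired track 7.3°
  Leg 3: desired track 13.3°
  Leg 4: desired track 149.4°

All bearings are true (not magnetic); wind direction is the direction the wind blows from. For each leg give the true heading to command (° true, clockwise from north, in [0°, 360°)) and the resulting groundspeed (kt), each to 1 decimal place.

Leg 1: desired track 282.1°; wind correction -1.8° → command heading 280.3°, groundspeed 202.5 kt
Leg 2: desired track 7.3°; wind correction -10.3° → command heading 357.0°, groundspeed 246.3 kt
Leg 3: desired track 13.3°; wind correction -10.2° → command heading 3.1°, groundspeed 251.0 kt
Leg 4: desired track 149.4°; wind correction +8.7° → command heading 158.1°, groundspeed 267.5 kt

Leg 1: heading=280.3°, groundspeed=202.5 kt
Leg 2: heading=357.0°, groundspeed=246.3 kt
Leg 3: heading=3.1°, groundspeed=251.0 kt
Leg 4: heading=158.1°, groundspeed=267.5 kt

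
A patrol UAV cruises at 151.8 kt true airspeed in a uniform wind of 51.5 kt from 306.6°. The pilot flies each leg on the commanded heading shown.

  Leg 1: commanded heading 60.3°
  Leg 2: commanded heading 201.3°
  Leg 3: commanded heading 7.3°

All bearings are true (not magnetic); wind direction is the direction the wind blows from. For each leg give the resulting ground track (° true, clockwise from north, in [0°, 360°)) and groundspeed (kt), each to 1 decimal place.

Leg 1: track=75.6°, groundspeed=178.8 kt
Leg 2: track=184.6°, groundspeed=172.7 kt
Leg 3: track=26.8°, groundspeed=134.3 kt

Leg 1: heading 60.3°; drift +15.3° → track 75.6°, groundspeed 178.8 kt
Leg 2: heading 201.3°; drift -16.7° → track 184.6°, groundspeed 172.7 kt
Leg 3: heading 7.3°; drift +19.5° → track 26.8°, groundspeed 134.3 kt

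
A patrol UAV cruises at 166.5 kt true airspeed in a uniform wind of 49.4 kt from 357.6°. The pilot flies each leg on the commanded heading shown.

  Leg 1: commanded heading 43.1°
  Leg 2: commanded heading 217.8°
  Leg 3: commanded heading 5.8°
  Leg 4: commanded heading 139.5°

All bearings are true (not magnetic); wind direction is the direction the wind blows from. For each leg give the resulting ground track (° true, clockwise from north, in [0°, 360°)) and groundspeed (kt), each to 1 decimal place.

Leg 1: heading 43.1°; drift +15.0° → track 58.1°, groundspeed 136.5 kt
Leg 2: heading 217.8°; drift -8.9° → track 208.9°, groundspeed 206.7 kt
Leg 3: heading 5.8°; drift +3.4° → track 9.2°, groundspeed 117.8 kt
Leg 4: heading 139.5°; drift +8.4° → track 147.9°, groundspeed 207.6 kt

Leg 1: track=58.1°, groundspeed=136.5 kt
Leg 2: track=208.9°, groundspeed=206.7 kt
Leg 3: track=9.2°, groundspeed=117.8 kt
Leg 4: track=147.9°, groundspeed=207.6 kt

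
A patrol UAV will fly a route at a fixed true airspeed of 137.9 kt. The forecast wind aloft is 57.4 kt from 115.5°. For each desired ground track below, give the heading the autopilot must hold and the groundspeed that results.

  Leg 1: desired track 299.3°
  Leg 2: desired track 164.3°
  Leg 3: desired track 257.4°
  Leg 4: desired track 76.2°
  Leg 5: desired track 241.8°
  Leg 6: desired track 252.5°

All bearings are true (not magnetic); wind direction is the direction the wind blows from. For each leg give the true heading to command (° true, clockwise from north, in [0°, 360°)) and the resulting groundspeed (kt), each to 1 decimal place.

Leg 1: desired track 299.3°; wind correction +1.6° → command heading 300.9°, groundspeed 195.1 kt
Leg 2: desired track 164.3°; wind correction -18.3° → command heading 146.0°, groundspeed 93.2 kt
Leg 3: desired track 257.4°; wind correction -14.9° → command heading 242.5°, groundspeed 178.4 kt
Leg 4: desired track 76.2°; wind correction +15.3° → command heading 91.5°, groundspeed 88.6 kt
Leg 5: desired track 241.8°; wind correction -19.6° → command heading 222.2°, groundspeed 163.9 kt
Leg 6: desired track 252.5°; wind correction -16.5° → command heading 236.0°, groundspeed 174.2 kt

Leg 1: heading=300.9°, groundspeed=195.1 kt
Leg 2: heading=146.0°, groundspeed=93.2 kt
Leg 3: heading=242.5°, groundspeed=178.4 kt
Leg 4: heading=91.5°, groundspeed=88.6 kt
Leg 5: heading=222.2°, groundspeed=163.9 kt
Leg 6: heading=236.0°, groundspeed=174.2 kt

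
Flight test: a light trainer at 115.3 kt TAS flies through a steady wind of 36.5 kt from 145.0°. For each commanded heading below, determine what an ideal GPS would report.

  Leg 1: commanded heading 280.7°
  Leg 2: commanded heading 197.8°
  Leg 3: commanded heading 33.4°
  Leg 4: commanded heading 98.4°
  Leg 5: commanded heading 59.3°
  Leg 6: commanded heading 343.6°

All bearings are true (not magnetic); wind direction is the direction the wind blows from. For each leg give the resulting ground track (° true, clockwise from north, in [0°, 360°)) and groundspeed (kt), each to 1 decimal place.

Leg 1: track=290.9°, groundspeed=143.7 kt
Leg 2: track=215.1°, groundspeed=97.7 kt
Leg 3: track=18.6°, groundspeed=133.1 kt
Leg 4: track=82.0°, groundspeed=94.0 kt
Leg 5: track=41.4°, groundspeed=118.3 kt
Leg 6: track=339.2°, groundspeed=150.3 kt

Leg 1: heading 280.7°; drift +10.2° → track 290.9°, groundspeed 143.7 kt
Leg 2: heading 197.8°; drift +17.3° → track 215.1°, groundspeed 97.7 kt
Leg 3: heading 33.4°; drift -14.8° → track 18.6°, groundspeed 133.1 kt
Leg 4: heading 98.4°; drift -16.4° → track 82.0°, groundspeed 94.0 kt
Leg 5: heading 59.3°; drift -17.9° → track 41.4°, groundspeed 118.3 kt
Leg 6: heading 343.6°; drift -4.4° → track 339.2°, groundspeed 150.3 kt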